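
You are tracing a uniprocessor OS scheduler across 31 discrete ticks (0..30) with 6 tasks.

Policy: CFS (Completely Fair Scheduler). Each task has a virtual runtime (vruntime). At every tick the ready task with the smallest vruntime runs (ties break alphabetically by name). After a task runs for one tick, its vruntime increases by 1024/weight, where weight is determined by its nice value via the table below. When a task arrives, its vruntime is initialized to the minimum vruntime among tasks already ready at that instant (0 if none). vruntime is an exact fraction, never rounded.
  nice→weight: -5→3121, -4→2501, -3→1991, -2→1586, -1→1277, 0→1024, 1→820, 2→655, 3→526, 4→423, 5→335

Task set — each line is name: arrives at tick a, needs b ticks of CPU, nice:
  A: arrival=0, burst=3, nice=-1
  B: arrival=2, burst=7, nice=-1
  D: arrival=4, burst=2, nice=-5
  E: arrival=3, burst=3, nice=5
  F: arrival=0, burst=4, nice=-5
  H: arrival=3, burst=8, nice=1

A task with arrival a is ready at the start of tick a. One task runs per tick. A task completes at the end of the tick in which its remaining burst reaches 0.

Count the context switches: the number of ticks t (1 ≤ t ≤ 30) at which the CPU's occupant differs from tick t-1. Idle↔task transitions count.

t=0: vr[A=0 F=0] → run A
t=1: vr[A=1024/1277 F=0] → run F
t=2: vr[A=1024/1277 B=1024/3121 F=1024/3121] → run B
t=3: vr[A=1024/1277 B=4503552/3985517 E=1024/3121 F=1024/3121 H=1024/3121] → run E
t=4: vr[A=1024/1277 B=4503552/3985517 D=1024/3121 E=3538944/1045535 F=1024/3121 H=1024/3121] → run D
t=5: vr[A=1024/1277 B=4503552/3985517 D=2048/3121 E=3538944/1045535 F=1024/3121 H=1024/3121] → run F
t=6: vr[A=1024/1277 B=4503552/3985517 D=2048/3121 E=3538944/1045535 F=2048/3121 H=1024/3121] → run H
t=7: vr[A=1024/1277 B=4503552/3985517 D=2048/3121 E=3538944/1045535 F=2048/3121 H=1008896/639805] → run D
t=8: vr[A=1024/1277 B=4503552/3985517 E=3538944/1045535 F=2048/3121 H=1008896/639805] → run F
t=9: vr[A=1024/1277 B=4503552/3985517 E=3538944/1045535 F=3072/3121 H=1008896/639805] → run A
t=10: vr[A=2048/1277 B=4503552/3985517 E=3538944/1045535 F=3072/3121 H=1008896/639805] → run F
t=11: vr[A=2048/1277 B=4503552/3985517 E=3538944/1045535 H=1008896/639805] → run B
t=12: vr[A=2048/1277 B=7699456/3985517 E=3538944/1045535 H=1008896/639805] → run H
t=13: vr[A=2048/1277 B=7699456/3985517 E=3538944/1045535 H=1807872/639805] → run A
t=14: vr[B=7699456/3985517 E=3538944/1045535 H=1807872/639805] → run B
t=15: vr[B=10895360/3985517 E=3538944/1045535 H=1807872/639805] → run B
t=16: vr[B=14091264/3985517 E=3538944/1045535 H=1807872/639805] → run H
t=17: vr[B=14091264/3985517 E=3538944/1045535 H=2606848/639805] → run E
t=18: vr[B=14091264/3985517 E=6734848/1045535 H=2606848/639805] → run B
t=19: vr[B=17287168/3985517 E=6734848/1045535 H=2606848/639805] → run H
t=20: vr[B=17287168/3985517 E=6734848/1045535 H=3405824/639805] → run B
t=21: vr[B=20483072/3985517 E=6734848/1045535 H=3405824/639805] → run B
t=22: vr[E=6734848/1045535 H=3405824/639805] → run H
t=23: vr[E=6734848/1045535 H=840960/127961] → run E
t=24: vr[H=840960/127961] → run H
t=25: vr[H=5003776/639805] → run H
t=26: vr[H=5802752/639805] → run H
t=27: (idle)
t=28: (idle)
t=29: (idle)
t=30: (idle)

context switches = 23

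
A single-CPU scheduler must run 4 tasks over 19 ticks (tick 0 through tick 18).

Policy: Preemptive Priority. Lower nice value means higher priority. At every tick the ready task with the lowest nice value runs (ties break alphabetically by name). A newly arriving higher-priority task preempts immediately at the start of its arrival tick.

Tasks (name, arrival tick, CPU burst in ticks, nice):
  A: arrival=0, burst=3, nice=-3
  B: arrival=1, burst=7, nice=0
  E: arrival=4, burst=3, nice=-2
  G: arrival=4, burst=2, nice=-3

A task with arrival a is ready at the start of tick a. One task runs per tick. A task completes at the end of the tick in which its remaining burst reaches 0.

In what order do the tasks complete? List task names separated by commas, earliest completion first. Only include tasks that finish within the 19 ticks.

completion order = A, G, E, B

t=0: ready={A} → run A
t=1: ready={A,B} → run A
t=2: ready={A,B} → run A
t=3: ready={B} → run B
t=4: ready={B,E,G} → run G
t=5: ready={B,E,G} → run G
t=6: ready={B,E} → run E
t=7: ready={B,E} → run E
t=8: ready={B,E} → run E
t=9: ready={B} → run B
t=10: ready={B} → run B
t=11: ready={B} → run B
t=12: ready={B} → run B
t=13: ready={B} → run B
t=14: ready={B} → run B
t=15: (idle)
t=16: (idle)
t=17: (idle)
t=18: (idle)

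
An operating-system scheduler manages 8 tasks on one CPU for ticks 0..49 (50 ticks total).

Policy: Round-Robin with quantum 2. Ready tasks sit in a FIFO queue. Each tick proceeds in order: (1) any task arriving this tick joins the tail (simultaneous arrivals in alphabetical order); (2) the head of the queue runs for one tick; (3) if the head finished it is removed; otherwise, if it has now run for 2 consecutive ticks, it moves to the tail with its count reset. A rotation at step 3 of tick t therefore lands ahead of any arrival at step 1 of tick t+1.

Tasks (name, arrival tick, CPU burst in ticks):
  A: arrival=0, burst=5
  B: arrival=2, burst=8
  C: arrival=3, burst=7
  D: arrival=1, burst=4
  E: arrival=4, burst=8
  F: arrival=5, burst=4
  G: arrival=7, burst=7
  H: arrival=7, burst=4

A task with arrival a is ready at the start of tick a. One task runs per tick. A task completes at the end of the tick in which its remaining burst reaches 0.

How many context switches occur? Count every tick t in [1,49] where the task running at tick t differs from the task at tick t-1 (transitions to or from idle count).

t=0: queue=[A] q_used=0 → run A
t=1: queue=[A,D] q_used=1 → run A
t=2: queue=[D,A,B] q_used=0 → run D
t=3: queue=[D,A,B,C] q_used=1 → run D
t=4: queue=[A,B,C,D,E] q_used=0 → run A
t=5: queue=[A,B,C,D,E,F] q_used=1 → run A
t=6: queue=[B,C,D,E,F,A] q_used=0 → run B
t=7: queue=[B,C,D,E,F,A,G,H] q_used=1 → run B
t=8: queue=[C,D,E,F,A,G,H,B] q_used=0 → run C
t=9: queue=[C,D,E,F,A,G,H,B] q_used=1 → run C
t=10: queue=[D,E,F,A,G,H,B,C] q_used=0 → run D
t=11: queue=[D,E,F,A,G,H,B,C] q_used=1 → run D
t=12: queue=[E,F,A,G,H,B,C] q_used=0 → run E
t=13: queue=[E,F,A,G,H,B,C] q_used=1 → run E
t=14: queue=[F,A,G,H,B,C,E] q_used=0 → run F
t=15: queue=[F,A,G,H,B,C,E] q_used=1 → run F
t=16: queue=[A,G,H,B,C,E,F] q_used=0 → run A
t=17: queue=[G,H,B,C,E,F] q_used=0 → run G
t=18: queue=[G,H,B,C,E,F] q_used=1 → run G
t=19: queue=[H,B,C,E,F,G] q_used=0 → run H
t=20: queue=[H,B,C,E,F,G] q_used=1 → run H
t=21: queue=[B,C,E,F,G,H] q_used=0 → run B
t=22: queue=[B,C,E,F,G,H] q_used=1 → run B
t=23: queue=[C,E,F,G,H,B] q_used=0 → run C
t=24: queue=[C,E,F,G,H,B] q_used=1 → run C
t=25: queue=[E,F,G,H,B,C] q_used=0 → run E
t=26: queue=[E,F,G,H,B,C] q_used=1 → run E
t=27: queue=[F,G,H,B,C,E] q_used=0 → run F
t=28: queue=[F,G,H,B,C,E] q_used=1 → run F
t=29: queue=[G,H,B,C,E] q_used=0 → run G
t=30: queue=[G,H,B,C,E] q_used=1 → run G
t=31: queue=[H,B,C,E,G] q_used=0 → run H
t=32: queue=[H,B,C,E,G] q_used=1 → run H
t=33: queue=[B,C,E,G] q_used=0 → run B
t=34: queue=[B,C,E,G] q_used=1 → run B
t=35: queue=[C,E,G,B] q_used=0 → run C
t=36: queue=[C,E,G,B] q_used=1 → run C
t=37: queue=[E,G,B,C] q_used=0 → run E
t=38: queue=[E,G,B,C] q_used=1 → run E
t=39: queue=[G,B,C,E] q_used=0 → run G
t=40: queue=[G,B,C,E] q_used=1 → run G
t=41: queue=[B,C,E,G] q_used=0 → run B
t=42: queue=[B,C,E,G] q_used=1 → run B
t=43: queue=[C,E,G] q_used=0 → run C
t=44: queue=[E,G] q_used=0 → run E
t=45: queue=[E,G] q_used=1 → run E
t=46: queue=[G] q_used=0 → run G
t=47: (idle)
t=48: (idle)
t=49: (idle)

context switches = 25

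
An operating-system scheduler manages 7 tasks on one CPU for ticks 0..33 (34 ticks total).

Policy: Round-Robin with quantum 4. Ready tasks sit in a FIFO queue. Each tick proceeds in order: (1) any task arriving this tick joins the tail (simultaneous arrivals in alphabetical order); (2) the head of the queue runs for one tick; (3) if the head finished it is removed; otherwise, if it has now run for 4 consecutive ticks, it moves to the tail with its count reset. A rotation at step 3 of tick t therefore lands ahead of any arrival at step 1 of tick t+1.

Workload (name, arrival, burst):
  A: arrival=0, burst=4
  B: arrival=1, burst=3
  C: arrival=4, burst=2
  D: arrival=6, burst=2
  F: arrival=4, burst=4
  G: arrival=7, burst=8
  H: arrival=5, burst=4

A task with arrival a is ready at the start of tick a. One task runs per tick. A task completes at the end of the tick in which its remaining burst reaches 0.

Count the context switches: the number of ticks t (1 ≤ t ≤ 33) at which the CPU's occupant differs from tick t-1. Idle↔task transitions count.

t=0: queue=[A] q_used=0 → run A
t=1: queue=[A,B] q_used=1 → run A
t=2: queue=[A,B] q_used=2 → run A
t=3: queue=[A,B] q_used=3 → run A
t=4: queue=[B,C,F] q_used=0 → run B
t=5: queue=[B,C,F,H] q_used=1 → run B
t=6: queue=[B,C,F,H,D] q_used=2 → run B
t=7: queue=[C,F,H,D,G] q_used=0 → run C
t=8: queue=[C,F,H,D,G] q_used=1 → run C
t=9: queue=[F,H,D,G] q_used=0 → run F
t=10: queue=[F,H,D,G] q_used=1 → run F
t=11: queue=[F,H,D,G] q_used=2 → run F
t=12: queue=[F,H,D,G] q_used=3 → run F
t=13: queue=[H,D,G] q_used=0 → run H
t=14: queue=[H,D,G] q_used=1 → run H
t=15: queue=[H,D,G] q_used=2 → run H
t=16: queue=[H,D,G] q_used=3 → run H
t=17: queue=[D,G] q_used=0 → run D
t=18: queue=[D,G] q_used=1 → run D
t=19: queue=[G] q_used=0 → run G
t=20: queue=[G] q_used=1 → run G
t=21: queue=[G] q_used=2 → run G
t=22: queue=[G] q_used=3 → run G
t=23: queue=[G] q_used=0 → run G
t=24: queue=[G] q_used=1 → run G
t=25: queue=[G] q_used=2 → run G
t=26: queue=[G] q_used=3 → run G
t=27: (idle)
t=28: (idle)
t=29: (idle)
t=30: (idle)
t=31: (idle)
t=32: (idle)
t=33: (idle)

context switches = 7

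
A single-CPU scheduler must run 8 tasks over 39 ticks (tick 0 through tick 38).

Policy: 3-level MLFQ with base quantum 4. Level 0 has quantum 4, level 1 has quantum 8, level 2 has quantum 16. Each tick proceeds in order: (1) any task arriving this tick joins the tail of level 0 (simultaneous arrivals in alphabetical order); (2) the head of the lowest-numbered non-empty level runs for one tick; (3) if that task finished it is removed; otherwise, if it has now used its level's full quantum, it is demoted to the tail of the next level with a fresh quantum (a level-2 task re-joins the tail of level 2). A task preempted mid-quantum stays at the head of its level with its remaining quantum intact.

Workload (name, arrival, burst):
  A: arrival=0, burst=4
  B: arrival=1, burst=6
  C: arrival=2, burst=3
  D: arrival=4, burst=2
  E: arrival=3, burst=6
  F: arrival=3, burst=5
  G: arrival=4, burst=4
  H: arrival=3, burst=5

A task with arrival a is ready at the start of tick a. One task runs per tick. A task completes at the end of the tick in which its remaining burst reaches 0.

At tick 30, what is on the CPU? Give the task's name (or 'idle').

t=0: L0/L1/L2 = A/-/- → run A
t=1: L0/L1/L2 = AB/-/- → run A
t=2: L0/L1/L2 = ABC/-/- → run A
t=3: L0/L1/L2 = ABCEFH/-/- → run A
t=4: L0/L1/L2 = BCEFHDG/-/- → run B
t=5: L0/L1/L2 = BCEFHDG/-/- → run B
t=6: L0/L1/L2 = BCEFHDG/-/- → run B
t=7: L0/L1/L2 = BCEFHDG/-/- → run B
t=8: L0/L1/L2 = CEFHDG/B/- → run C
t=9: L0/L1/L2 = CEFHDG/B/- → run C
t=10: L0/L1/L2 = CEFHDG/B/- → run C
t=11: L0/L1/L2 = EFHDG/B/- → run E
t=12: L0/L1/L2 = EFHDG/B/- → run E
t=13: L0/L1/L2 = EFHDG/B/- → run E
t=14: L0/L1/L2 = EFHDG/B/- → run E
t=15: L0/L1/L2 = FHDG/BE/- → run F
t=16: L0/L1/L2 = FHDG/BE/- → run F
t=17: L0/L1/L2 = FHDG/BE/- → run F
t=18: L0/L1/L2 = FHDG/BE/- → run F
t=19: L0/L1/L2 = HDG/BEF/- → run H
t=20: L0/L1/L2 = HDG/BEF/- → run H
t=21: L0/L1/L2 = HDG/BEF/- → run H
t=22: L0/L1/L2 = HDG/BEF/- → run H
t=23: L0/L1/L2 = DG/BEFH/- → run D
t=24: L0/L1/L2 = DG/BEFH/- → run D
t=25: L0/L1/L2 = G/BEFH/- → run G
t=26: L0/L1/L2 = G/BEFH/- → run G
t=27: L0/L1/L2 = G/BEFH/- → run G
t=28: L0/L1/L2 = G/BEFH/- → run G
t=29: L0/L1/L2 = -/BEFH/- → run B
t=30: L0/L1/L2 = -/BEFH/- → run B
t=31: L0/L1/L2 = -/EFH/- → run E
t=32: L0/L1/L2 = -/EFH/- → run E
t=33: L0/L1/L2 = -/FH/- → run F
t=34: L0/L1/L2 = -/H/- → run H
t=35: (idle)
t=36: (idle)
t=37: (idle)
t=38: (idle)

running at tick 30 = B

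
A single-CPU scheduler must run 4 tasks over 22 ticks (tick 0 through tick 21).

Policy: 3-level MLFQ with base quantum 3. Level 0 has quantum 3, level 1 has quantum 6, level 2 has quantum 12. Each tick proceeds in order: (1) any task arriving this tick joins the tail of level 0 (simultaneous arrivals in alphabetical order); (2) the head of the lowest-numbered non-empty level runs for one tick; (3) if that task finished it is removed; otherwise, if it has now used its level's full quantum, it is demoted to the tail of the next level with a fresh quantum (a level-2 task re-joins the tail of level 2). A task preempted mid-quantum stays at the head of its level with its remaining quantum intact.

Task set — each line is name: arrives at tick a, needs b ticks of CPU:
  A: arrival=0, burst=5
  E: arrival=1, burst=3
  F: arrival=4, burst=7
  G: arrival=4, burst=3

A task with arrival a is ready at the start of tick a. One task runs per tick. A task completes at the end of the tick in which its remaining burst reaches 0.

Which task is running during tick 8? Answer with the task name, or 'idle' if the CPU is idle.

running at tick 8 = F

t=0: L0/L1/L2 = A/-/- → run A
t=1: L0/L1/L2 = AE/-/- → run A
t=2: L0/L1/L2 = AE/-/- → run A
t=3: L0/L1/L2 = E/A/- → run E
t=4: L0/L1/L2 = EFG/A/- → run E
t=5: L0/L1/L2 = EFG/A/- → run E
t=6: L0/L1/L2 = FG/A/- → run F
t=7: L0/L1/L2 = FG/A/- → run F
t=8: L0/L1/L2 = FG/A/- → run F
t=9: L0/L1/L2 = G/AF/- → run G
t=10: L0/L1/L2 = G/AF/- → run G
t=11: L0/L1/L2 = G/AF/- → run G
t=12: L0/L1/L2 = -/AF/- → run A
t=13: L0/L1/L2 = -/AF/- → run A
t=14: L0/L1/L2 = -/F/- → run F
t=15: L0/L1/L2 = -/F/- → run F
t=16: L0/L1/L2 = -/F/- → run F
t=17: L0/L1/L2 = -/F/- → run F
t=18: (idle)
t=19: (idle)
t=20: (idle)
t=21: (idle)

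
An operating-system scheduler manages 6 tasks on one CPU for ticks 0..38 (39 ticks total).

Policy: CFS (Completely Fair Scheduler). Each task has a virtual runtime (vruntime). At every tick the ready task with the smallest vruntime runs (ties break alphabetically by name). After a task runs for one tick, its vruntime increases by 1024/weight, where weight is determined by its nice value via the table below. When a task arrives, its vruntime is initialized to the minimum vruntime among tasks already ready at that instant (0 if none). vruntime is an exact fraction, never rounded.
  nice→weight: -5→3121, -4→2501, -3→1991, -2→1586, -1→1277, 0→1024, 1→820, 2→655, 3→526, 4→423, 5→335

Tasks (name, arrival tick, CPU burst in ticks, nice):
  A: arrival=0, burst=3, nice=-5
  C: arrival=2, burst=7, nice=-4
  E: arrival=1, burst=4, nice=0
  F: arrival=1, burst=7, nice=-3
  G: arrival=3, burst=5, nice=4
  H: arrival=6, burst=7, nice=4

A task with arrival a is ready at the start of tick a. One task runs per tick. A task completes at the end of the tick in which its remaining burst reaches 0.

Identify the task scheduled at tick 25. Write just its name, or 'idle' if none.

running at tick 25 = G

t=0: vr[A=0] → run A
t=1: vr[A=1024/3121 E=1024/3121 F=1024/3121] → run A
t=2: vr[A=2048/3121 C=1024/3121 E=1024/3121 F=1024/3121] → run C
t=3: vr[A=2048/3121 C=5756928/7805621 E=1024/3121 F=1024/3121 G=1024/3121] → run E
t=4: vr[A=2048/3121 C=5756928/7805621 E=4145/3121 F=1024/3121 G=1024/3121] → run F
t=5: vr[A=2048/3121 C=5756928/7805621 E=4145/3121 F=5234688/6213911 G=1024/3121] → run G
t=6: vr[A=2048/3121 C=5756928/7805621 E=4145/3121 F=5234688/6213911 G=3629056/1320183 H=2048/3121] → run A
t=7: vr[C=5756928/7805621 E=4145/3121 F=5234688/6213911 G=3629056/1320183 H=2048/3121] → run H
t=8: vr[C=5756928/7805621 E=4145/3121 F=5234688/6213911 G=3629056/1320183 H=4062208/1320183] → run C
t=9: vr[C=8952832/7805621 E=4145/3121 F=5234688/6213911 G=3629056/1320183 H=4062208/1320183] → run F
t=10: vr[C=8952832/7805621 E=4145/3121 F=8430592/6213911 G=3629056/1320183 H=4062208/1320183] → run C
t=11: vr[C=12148736/7805621 E=4145/3121 F=8430592/6213911 G=3629056/1320183 H=4062208/1320183] → run E
t=12: vr[C=12148736/7805621 E=7266/3121 F=8430592/6213911 G=3629056/1320183 H=4062208/1320183] → run F
t=13: vr[C=12148736/7805621 E=7266/3121 F=11626496/6213911 G=3629056/1320183 H=4062208/1320183] → run C
t=14: vr[C=15344640/7805621 E=7266/3121 F=11626496/6213911 G=3629056/1320183 H=4062208/1320183] → run F
t=15: vr[C=15344640/7805621 E=7266/3121 F=14822400/6213911 G=3629056/1320183 H=4062208/1320183] → run C
t=16: vr[C=18540544/7805621 E=7266/3121 F=14822400/6213911 G=3629056/1320183 H=4062208/1320183] → run E
t=17: vr[C=18540544/7805621 E=10387/3121 F=14822400/6213911 G=3629056/1320183 H=4062208/1320183] → run C
t=18: vr[C=21736448/7805621 E=10387/3121 F=14822400/6213911 G=3629056/1320183 H=4062208/1320183] → run F
t=19: vr[C=21736448/7805621 E=10387/3121 F=18018304/6213911 G=3629056/1320183 H=4062208/1320183] → run G
t=20: vr[C=21736448/7805621 E=10387/3121 F=18018304/6213911 G=6824960/1320183 H=4062208/1320183] → run C
t=21: vr[E=10387/3121 F=18018304/6213911 G=6824960/1320183 H=4062208/1320183] → run F
t=22: vr[E=10387/3121 F=21214208/6213911 G=6824960/1320183 H=4062208/1320183] → run H
t=23: vr[E=10387/3121 F=21214208/6213911 G=6824960/1320183 H=7258112/1320183] → run E
t=24: vr[F=21214208/6213911 G=6824960/1320183 H=7258112/1320183] → run F
t=25: vr[G=6824960/1320183 H=7258112/1320183] → run G
t=26: vr[G=3340288/440061 H=7258112/1320183] → run H
t=27: vr[G=3340288/440061 H=3484672/440061] → run G
t=28: vr[G=13216768/1320183 H=3484672/440061] → run H
t=29: vr[G=13216768/1320183 H=13649920/1320183] → run G
t=30: vr[H=13649920/1320183] → run H
t=31: vr[H=16845824/1320183] → run H
t=32: vr[H=6680576/440061] → run H
t=33: (idle)
t=34: (idle)
t=35: (idle)
t=36: (idle)
t=37: (idle)
t=38: (idle)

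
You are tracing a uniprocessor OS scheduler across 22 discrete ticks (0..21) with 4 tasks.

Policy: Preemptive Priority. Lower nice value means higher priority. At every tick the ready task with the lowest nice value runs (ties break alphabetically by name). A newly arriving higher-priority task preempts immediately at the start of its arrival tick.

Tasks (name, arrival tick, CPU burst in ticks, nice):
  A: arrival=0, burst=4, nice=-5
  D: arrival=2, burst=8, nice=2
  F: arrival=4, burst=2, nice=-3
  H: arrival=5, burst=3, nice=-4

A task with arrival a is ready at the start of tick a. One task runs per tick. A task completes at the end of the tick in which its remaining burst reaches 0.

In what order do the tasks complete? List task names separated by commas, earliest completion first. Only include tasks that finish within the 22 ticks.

completion order = A, H, F, D

t=0: ready={A} → run A
t=1: ready={A} → run A
t=2: ready={A,D} → run A
t=3: ready={A,D} → run A
t=4: ready={D,F} → run F
t=5: ready={D,F,H} → run H
t=6: ready={D,F,H} → run H
t=7: ready={D,F,H} → run H
t=8: ready={D,F} → run F
t=9: ready={D} → run D
t=10: ready={D} → run D
t=11: ready={D} → run D
t=12: ready={D} → run D
t=13: ready={D} → run D
t=14: ready={D} → run D
t=15: ready={D} → run D
t=16: ready={D} → run D
t=17: (idle)
t=18: (idle)
t=19: (idle)
t=20: (idle)
t=21: (idle)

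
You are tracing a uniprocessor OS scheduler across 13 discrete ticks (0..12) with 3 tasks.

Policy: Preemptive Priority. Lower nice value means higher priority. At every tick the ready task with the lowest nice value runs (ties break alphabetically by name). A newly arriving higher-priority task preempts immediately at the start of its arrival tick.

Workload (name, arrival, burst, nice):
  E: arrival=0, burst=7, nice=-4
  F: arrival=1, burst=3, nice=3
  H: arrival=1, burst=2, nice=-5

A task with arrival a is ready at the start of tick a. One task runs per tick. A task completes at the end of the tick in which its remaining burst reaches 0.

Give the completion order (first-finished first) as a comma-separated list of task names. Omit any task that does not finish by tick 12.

completion order = H, E, F

t=0: ready={E} → run E
t=1: ready={E,F,H} → run H
t=2: ready={E,F,H} → run H
t=3: ready={E,F} → run E
t=4: ready={E,F} → run E
t=5: ready={E,F} → run E
t=6: ready={E,F} → run E
t=7: ready={E,F} → run E
t=8: ready={E,F} → run E
t=9: ready={F} → run F
t=10: ready={F} → run F
t=11: ready={F} → run F
t=12: (idle)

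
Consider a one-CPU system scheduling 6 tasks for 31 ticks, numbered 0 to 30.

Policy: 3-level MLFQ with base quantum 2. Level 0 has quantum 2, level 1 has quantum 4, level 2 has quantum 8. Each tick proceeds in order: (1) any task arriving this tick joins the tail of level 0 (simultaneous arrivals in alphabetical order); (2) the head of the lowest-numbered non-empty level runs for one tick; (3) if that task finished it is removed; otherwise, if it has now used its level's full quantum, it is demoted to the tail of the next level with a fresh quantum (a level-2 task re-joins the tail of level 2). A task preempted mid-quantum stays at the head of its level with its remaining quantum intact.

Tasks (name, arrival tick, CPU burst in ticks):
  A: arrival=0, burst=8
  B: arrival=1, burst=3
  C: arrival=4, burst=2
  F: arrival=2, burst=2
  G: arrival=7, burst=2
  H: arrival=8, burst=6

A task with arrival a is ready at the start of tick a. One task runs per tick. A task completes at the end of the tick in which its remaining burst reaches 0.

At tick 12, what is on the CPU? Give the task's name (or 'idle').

running at tick 12 = A

t=0: L0/L1/L2 = A/-/- → run A
t=1: L0/L1/L2 = AB/-/- → run A
t=2: L0/L1/L2 = BF/A/- → run B
t=3: L0/L1/L2 = BF/A/- → run B
t=4: L0/L1/L2 = FC/AB/- → run F
t=5: L0/L1/L2 = FC/AB/- → run F
t=6: L0/L1/L2 = C/AB/- → run C
t=7: L0/L1/L2 = CG/AB/- → run C
t=8: L0/L1/L2 = GH/AB/- → run G
t=9: L0/L1/L2 = GH/AB/- → run G
t=10: L0/L1/L2 = H/AB/- → run H
t=11: L0/L1/L2 = H/AB/- → run H
t=12: L0/L1/L2 = -/ABH/- → run A
t=13: L0/L1/L2 = -/ABH/- → run A
t=14: L0/L1/L2 = -/ABH/- → run A
t=15: L0/L1/L2 = -/ABH/- → run A
t=16: L0/L1/L2 = -/BH/A → run B
t=17: L0/L1/L2 = -/H/A → run H
t=18: L0/L1/L2 = -/H/A → run H
t=19: L0/L1/L2 = -/H/A → run H
t=20: L0/L1/L2 = -/H/A → run H
t=21: L0/L1/L2 = -/-/A → run A
t=22: L0/L1/L2 = -/-/A → run A
t=23: (idle)
t=24: (idle)
t=25: (idle)
t=26: (idle)
t=27: (idle)
t=28: (idle)
t=29: (idle)
t=30: (idle)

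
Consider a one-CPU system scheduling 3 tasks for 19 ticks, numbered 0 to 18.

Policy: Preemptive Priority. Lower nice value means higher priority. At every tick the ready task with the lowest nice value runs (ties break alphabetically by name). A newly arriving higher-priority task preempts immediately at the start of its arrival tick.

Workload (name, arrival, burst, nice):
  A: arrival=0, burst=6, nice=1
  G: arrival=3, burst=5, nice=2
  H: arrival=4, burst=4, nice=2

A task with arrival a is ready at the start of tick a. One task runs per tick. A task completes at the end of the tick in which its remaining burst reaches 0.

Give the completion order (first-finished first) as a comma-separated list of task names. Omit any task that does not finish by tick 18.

completion order = A, G, H

t=0: ready={A} → run A
t=1: ready={A} → run A
t=2: ready={A} → run A
t=3: ready={A,G} → run A
t=4: ready={A,G,H} → run A
t=5: ready={A,G,H} → run A
t=6: ready={G,H} → run G
t=7: ready={G,H} → run G
t=8: ready={G,H} → run G
t=9: ready={G,H} → run G
t=10: ready={G,H} → run G
t=11: ready={H} → run H
t=12: ready={H} → run H
t=13: ready={H} → run H
t=14: ready={H} → run H
t=15: (idle)
t=16: (idle)
t=17: (idle)
t=18: (idle)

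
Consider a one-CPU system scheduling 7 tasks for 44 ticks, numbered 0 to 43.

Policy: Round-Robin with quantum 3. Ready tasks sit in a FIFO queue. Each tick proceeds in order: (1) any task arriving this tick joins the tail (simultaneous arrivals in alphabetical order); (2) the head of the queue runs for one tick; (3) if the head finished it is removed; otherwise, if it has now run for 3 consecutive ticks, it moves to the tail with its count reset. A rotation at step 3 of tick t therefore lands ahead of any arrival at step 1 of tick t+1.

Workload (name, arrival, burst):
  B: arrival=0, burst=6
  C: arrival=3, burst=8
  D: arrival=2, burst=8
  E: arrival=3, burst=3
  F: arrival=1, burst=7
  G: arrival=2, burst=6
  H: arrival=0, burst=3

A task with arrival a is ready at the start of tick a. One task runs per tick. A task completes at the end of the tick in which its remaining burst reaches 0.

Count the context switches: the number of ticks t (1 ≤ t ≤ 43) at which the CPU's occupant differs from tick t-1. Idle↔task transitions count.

t=0: queue=[B,H] q_used=0 → run B
t=1: queue=[B,H,F] q_used=1 → run B
t=2: queue=[B,H,F,D,G] q_used=2 → run B
t=3: queue=[H,F,D,G,B,C,E] q_used=0 → run H
t=4: queue=[H,F,D,G,B,C,E] q_used=1 → run H
t=5: queue=[H,F,D,G,B,C,E] q_used=2 → run H
t=6: queue=[F,D,G,B,C,E] q_used=0 → run F
t=7: queue=[F,D,G,B,C,E] q_used=1 → run F
t=8: queue=[F,D,G,B,C,E] q_used=2 → run F
t=9: queue=[D,G,B,C,E,F] q_used=0 → run D
t=10: queue=[D,G,B,C,E,F] q_used=1 → run D
t=11: queue=[D,G,B,C,E,F] q_used=2 → run D
t=12: queue=[G,B,C,E,F,D] q_used=0 → run G
t=13: queue=[G,B,C,E,F,D] q_used=1 → run G
t=14: queue=[G,B,C,E,F,D] q_used=2 → run G
t=15: queue=[B,C,E,F,D,G] q_used=0 → run B
t=16: queue=[B,C,E,F,D,G] q_used=1 → run B
t=17: queue=[B,C,E,F,D,G] q_used=2 → run B
t=18: queue=[C,E,F,D,G] q_used=0 → run C
t=19: queue=[C,E,F,D,G] q_used=1 → run C
t=20: queue=[C,E,F,D,G] q_used=2 → run C
t=21: queue=[E,F,D,G,C] q_used=0 → run E
t=22: queue=[E,F,D,G,C] q_used=1 → run E
t=23: queue=[E,F,D,G,C] q_used=2 → run E
t=24: queue=[F,D,G,C] q_used=0 → run F
t=25: queue=[F,D,G,C] q_used=1 → run F
t=26: queue=[F,D,G,C] q_used=2 → run F
t=27: queue=[D,G,C,F] q_used=0 → run D
t=28: queue=[D,G,C,F] q_used=1 → run D
t=29: queue=[D,G,C,F] q_used=2 → run D
t=30: queue=[G,C,F,D] q_used=0 → run G
t=31: queue=[G,C,F,D] q_used=1 → run G
t=32: queue=[G,C,F,D] q_used=2 → run G
t=33: queue=[C,F,D] q_used=0 → run C
t=34: queue=[C,F,D] q_used=1 → run C
t=35: queue=[C,F,D] q_used=2 → run C
t=36: queue=[F,D,C] q_used=0 → run F
t=37: queue=[D,C] q_used=0 → run D
t=38: queue=[D,C] q_used=1 → run D
t=39: queue=[C] q_used=0 → run C
t=40: queue=[C] q_used=1 → run C
t=41: (idle)
t=42: (idle)
t=43: (idle)

context switches = 15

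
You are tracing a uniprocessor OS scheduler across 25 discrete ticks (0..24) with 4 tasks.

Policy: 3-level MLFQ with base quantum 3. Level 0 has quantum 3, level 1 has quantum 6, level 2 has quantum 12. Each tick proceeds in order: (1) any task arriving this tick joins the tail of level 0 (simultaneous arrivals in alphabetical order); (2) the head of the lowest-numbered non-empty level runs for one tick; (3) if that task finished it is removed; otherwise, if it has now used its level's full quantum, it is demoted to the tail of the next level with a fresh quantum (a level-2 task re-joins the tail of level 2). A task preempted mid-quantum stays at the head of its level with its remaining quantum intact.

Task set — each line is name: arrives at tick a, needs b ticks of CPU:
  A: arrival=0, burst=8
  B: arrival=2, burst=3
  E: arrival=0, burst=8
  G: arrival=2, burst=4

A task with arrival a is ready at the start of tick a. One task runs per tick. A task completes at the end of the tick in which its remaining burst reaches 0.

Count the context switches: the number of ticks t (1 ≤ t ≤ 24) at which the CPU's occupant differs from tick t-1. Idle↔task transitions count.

context switches = 7

t=0: L0/L1/L2 = AE/-/- → run A
t=1: L0/L1/L2 = AE/-/- → run A
t=2: L0/L1/L2 = AEBG/-/- → run A
t=3: L0/L1/L2 = EBG/A/- → run E
t=4: L0/L1/L2 = EBG/A/- → run E
t=5: L0/L1/L2 = EBG/A/- → run E
t=6: L0/L1/L2 = BG/AE/- → run B
t=7: L0/L1/L2 = BG/AE/- → run B
t=8: L0/L1/L2 = BG/AE/- → run B
t=9: L0/L1/L2 = G/AE/- → run G
t=10: L0/L1/L2 = G/AE/- → run G
t=11: L0/L1/L2 = G/AE/- → run G
t=12: L0/L1/L2 = -/AEG/- → run A
t=13: L0/L1/L2 = -/AEG/- → run A
t=14: L0/L1/L2 = -/AEG/- → run A
t=15: L0/L1/L2 = -/AEG/- → run A
t=16: L0/L1/L2 = -/AEG/- → run A
t=17: L0/L1/L2 = -/EG/- → run E
t=18: L0/L1/L2 = -/EG/- → run E
t=19: L0/L1/L2 = -/EG/- → run E
t=20: L0/L1/L2 = -/EG/- → run E
t=21: L0/L1/L2 = -/EG/- → run E
t=22: L0/L1/L2 = -/G/- → run G
t=23: (idle)
t=24: (idle)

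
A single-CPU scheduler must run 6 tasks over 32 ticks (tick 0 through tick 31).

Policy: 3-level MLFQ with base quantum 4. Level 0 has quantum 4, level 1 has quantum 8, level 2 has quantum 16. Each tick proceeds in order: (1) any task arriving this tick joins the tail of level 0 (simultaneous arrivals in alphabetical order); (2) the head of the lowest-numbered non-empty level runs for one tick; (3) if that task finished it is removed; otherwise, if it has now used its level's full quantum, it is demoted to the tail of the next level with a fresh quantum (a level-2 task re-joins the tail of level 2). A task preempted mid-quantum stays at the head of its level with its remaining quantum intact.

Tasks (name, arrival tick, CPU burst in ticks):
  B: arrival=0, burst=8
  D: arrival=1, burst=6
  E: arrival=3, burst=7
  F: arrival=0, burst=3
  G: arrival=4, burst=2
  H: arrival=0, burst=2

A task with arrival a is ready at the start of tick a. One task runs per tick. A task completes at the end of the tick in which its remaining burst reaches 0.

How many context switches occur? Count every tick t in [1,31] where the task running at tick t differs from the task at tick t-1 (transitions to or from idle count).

context switches = 9

t=0: L0/L1/L2 = BFH/-/- → run B
t=1: L0/L1/L2 = BFHD/-/- → run B
t=2: L0/L1/L2 = BFHD/-/- → run B
t=3: L0/L1/L2 = BFHDE/-/- → run B
t=4: L0/L1/L2 = FHDEG/B/- → run F
t=5: L0/L1/L2 = FHDEG/B/- → run F
t=6: L0/L1/L2 = FHDEG/B/- → run F
t=7: L0/L1/L2 = HDEG/B/- → run H
t=8: L0/L1/L2 = HDEG/B/- → run H
t=9: L0/L1/L2 = DEG/B/- → run D
t=10: L0/L1/L2 = DEG/B/- → run D
t=11: L0/L1/L2 = DEG/B/- → run D
t=12: L0/L1/L2 = DEG/B/- → run D
t=13: L0/L1/L2 = EG/BD/- → run E
t=14: L0/L1/L2 = EG/BD/- → run E
t=15: L0/L1/L2 = EG/BD/- → run E
t=16: L0/L1/L2 = EG/BD/- → run E
t=17: L0/L1/L2 = G/BDE/- → run G
t=18: L0/L1/L2 = G/BDE/- → run G
t=19: L0/L1/L2 = -/BDE/- → run B
t=20: L0/L1/L2 = -/BDE/- → run B
t=21: L0/L1/L2 = -/BDE/- → run B
t=22: L0/L1/L2 = -/BDE/- → run B
t=23: L0/L1/L2 = -/DE/- → run D
t=24: L0/L1/L2 = -/DE/- → run D
t=25: L0/L1/L2 = -/E/- → run E
t=26: L0/L1/L2 = -/E/- → run E
t=27: L0/L1/L2 = -/E/- → run E
t=28: (idle)
t=29: (idle)
t=30: (idle)
t=31: (idle)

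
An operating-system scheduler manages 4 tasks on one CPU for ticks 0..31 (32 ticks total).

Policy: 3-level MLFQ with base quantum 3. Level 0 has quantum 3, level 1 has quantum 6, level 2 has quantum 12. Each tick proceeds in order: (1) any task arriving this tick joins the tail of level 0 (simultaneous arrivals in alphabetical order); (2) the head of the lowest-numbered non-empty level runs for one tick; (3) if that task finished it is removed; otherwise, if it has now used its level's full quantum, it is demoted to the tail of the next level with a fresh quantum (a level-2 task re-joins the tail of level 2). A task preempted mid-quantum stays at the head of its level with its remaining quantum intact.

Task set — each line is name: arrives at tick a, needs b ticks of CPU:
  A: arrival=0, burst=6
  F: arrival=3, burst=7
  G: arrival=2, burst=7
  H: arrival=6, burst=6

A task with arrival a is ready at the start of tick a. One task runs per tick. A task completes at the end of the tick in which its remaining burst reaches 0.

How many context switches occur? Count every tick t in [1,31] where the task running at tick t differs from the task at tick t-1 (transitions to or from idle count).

context switches = 8

t=0: L0/L1/L2 = A/-/- → run A
t=1: L0/L1/L2 = A/-/- → run A
t=2: L0/L1/L2 = AG/-/- → run A
t=3: L0/L1/L2 = GF/A/- → run G
t=4: L0/L1/L2 = GF/A/- → run G
t=5: L0/L1/L2 = GF/A/- → run G
t=6: L0/L1/L2 = FH/AG/- → run F
t=7: L0/L1/L2 = FH/AG/- → run F
t=8: L0/L1/L2 = FH/AG/- → run F
t=9: L0/L1/L2 = H/AGF/- → run H
t=10: L0/L1/L2 = H/AGF/- → run H
t=11: L0/L1/L2 = H/AGF/- → run H
t=12: L0/L1/L2 = -/AGFH/- → run A
t=13: L0/L1/L2 = -/AGFH/- → run A
t=14: L0/L1/L2 = -/AGFH/- → run A
t=15: L0/L1/L2 = -/GFH/- → run G
t=16: L0/L1/L2 = -/GFH/- → run G
t=17: L0/L1/L2 = -/GFH/- → run G
t=18: L0/L1/L2 = -/GFH/- → run G
t=19: L0/L1/L2 = -/FH/- → run F
t=20: L0/L1/L2 = -/FH/- → run F
t=21: L0/L1/L2 = -/FH/- → run F
t=22: L0/L1/L2 = -/FH/- → run F
t=23: L0/L1/L2 = -/H/- → run H
t=24: L0/L1/L2 = -/H/- → run H
t=25: L0/L1/L2 = -/H/- → run H
t=26: (idle)
t=27: (idle)
t=28: (idle)
t=29: (idle)
t=30: (idle)
t=31: (idle)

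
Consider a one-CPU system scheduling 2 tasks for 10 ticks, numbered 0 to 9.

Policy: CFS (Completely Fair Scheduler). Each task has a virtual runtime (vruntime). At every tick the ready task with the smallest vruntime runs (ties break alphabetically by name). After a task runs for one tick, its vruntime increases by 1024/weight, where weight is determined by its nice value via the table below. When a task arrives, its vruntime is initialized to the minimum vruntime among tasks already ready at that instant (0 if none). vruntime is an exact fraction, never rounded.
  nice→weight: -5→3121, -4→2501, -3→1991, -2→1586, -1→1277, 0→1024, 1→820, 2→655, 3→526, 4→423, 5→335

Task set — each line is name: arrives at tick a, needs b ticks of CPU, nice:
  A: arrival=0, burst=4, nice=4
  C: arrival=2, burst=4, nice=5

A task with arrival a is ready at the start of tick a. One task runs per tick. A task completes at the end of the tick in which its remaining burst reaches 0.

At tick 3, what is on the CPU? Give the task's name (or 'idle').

running at tick 3 = C

t=0: vr[A=0] → run A
t=1: vr[A=1024/423] → run A
t=2: vr[A=2048/423 C=2048/423] → run A
t=3: vr[A=1024/141 C=2048/423] → run C
t=4: vr[A=1024/141 C=1119232/141705] → run A
t=5: vr[C=1119232/141705] → run C
t=6: vr[C=1552384/141705] → run C
t=7: vr[C=1985536/141705] → run C
t=8: (idle)
t=9: (idle)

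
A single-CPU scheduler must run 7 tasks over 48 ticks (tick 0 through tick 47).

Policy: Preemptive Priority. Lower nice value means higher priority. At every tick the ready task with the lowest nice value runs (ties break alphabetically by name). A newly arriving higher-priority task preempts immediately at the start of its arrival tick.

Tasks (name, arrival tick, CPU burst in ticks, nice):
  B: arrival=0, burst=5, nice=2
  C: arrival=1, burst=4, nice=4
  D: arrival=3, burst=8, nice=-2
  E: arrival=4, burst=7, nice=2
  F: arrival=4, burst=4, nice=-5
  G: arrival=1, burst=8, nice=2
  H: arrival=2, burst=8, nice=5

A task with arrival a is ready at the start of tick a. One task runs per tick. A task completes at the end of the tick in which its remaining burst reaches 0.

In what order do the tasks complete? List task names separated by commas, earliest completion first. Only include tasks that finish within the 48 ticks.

t=0: ready={B} → run B
t=1: ready={B,C,G} → run B
t=2: ready={B,C,G,H} → run B
t=3: ready={B,C,D,G,H} → run D
t=4: ready={B,C,D,E,F,G,H} → run F
t=5: ready={B,C,D,E,F,G,H} → run F
t=6: ready={B,C,D,E,F,G,H} → run F
t=7: ready={B,C,D,E,F,G,H} → run F
t=8: ready={B,C,D,E,G,H} → run D
t=9: ready={B,C,D,E,G,H} → run D
t=10: ready={B,C,D,E,G,H} → run D
t=11: ready={B,C,D,E,G,H} → run D
t=12: ready={B,C,D,E,G,H} → run D
t=13: ready={B,C,D,E,G,H} → run D
t=14: ready={B,C,D,E,G,H} → run D
t=15: ready={B,C,E,G,H} → run B
t=16: ready={B,C,E,G,H} → run B
t=17: ready={C,E,G,H} → run E
t=18: ready={C,E,G,H} → run E
t=19: ready={C,E,G,H} → run E
t=20: ready={C,E,G,H} → run E
t=21: ready={C,E,G,H} → run E
t=22: ready={C,E,G,H} → run E
t=23: ready={C,E,G,H} → run E
t=24: ready={C,G,H} → run G
t=25: ready={C,G,H} → run G
t=26: ready={C,G,H} → run G
t=27: ready={C,G,H} → run G
t=28: ready={C,G,H} → run G
t=29: ready={C,G,H} → run G
t=30: ready={C,G,H} → run G
t=31: ready={C,G,H} → run G
t=32: ready={C,H} → run C
t=33: ready={C,H} → run C
t=34: ready={C,H} → run C
t=35: ready={C,H} → run C
t=36: ready={H} → run H
t=37: ready={H} → run H
t=38: ready={H} → run H
t=39: ready={H} → run H
t=40: ready={H} → run H
t=41: ready={H} → run H
t=42: ready={H} → run H
t=43: ready={H} → run H
t=44: (idle)
t=45: (idle)
t=46: (idle)
t=47: (idle)

completion order = F, D, B, E, G, C, H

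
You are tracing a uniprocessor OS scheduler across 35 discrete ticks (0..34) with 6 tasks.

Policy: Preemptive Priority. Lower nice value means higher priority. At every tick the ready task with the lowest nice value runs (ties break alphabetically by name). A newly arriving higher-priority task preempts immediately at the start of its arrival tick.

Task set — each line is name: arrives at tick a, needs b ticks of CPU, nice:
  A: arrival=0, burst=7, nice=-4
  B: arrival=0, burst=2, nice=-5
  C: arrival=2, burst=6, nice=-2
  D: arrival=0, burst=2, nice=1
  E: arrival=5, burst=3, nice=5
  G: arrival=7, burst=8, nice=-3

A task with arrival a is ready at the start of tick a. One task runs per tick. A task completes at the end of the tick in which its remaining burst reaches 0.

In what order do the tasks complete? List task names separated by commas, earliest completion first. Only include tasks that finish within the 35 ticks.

t=0: ready={A,B,D} → run B
t=1: ready={A,B,D} → run B
t=2: ready={A,C,D} → run A
t=3: ready={A,C,D} → run A
t=4: ready={A,C,D} → run A
t=5: ready={A,C,D,E} → run A
t=6: ready={A,C,D,E} → run A
t=7: ready={A,C,D,E,G} → run A
t=8: ready={A,C,D,E,G} → run A
t=9: ready={C,D,E,G} → run G
t=10: ready={C,D,E,G} → run G
t=11: ready={C,D,E,G} → run G
t=12: ready={C,D,E,G} → run G
t=13: ready={C,D,E,G} → run G
t=14: ready={C,D,E,G} → run G
t=15: ready={C,D,E,G} → run G
t=16: ready={C,D,E,G} → run G
t=17: ready={C,D,E} → run C
t=18: ready={C,D,E} → run C
t=19: ready={C,D,E} → run C
t=20: ready={C,D,E} → run C
t=21: ready={C,D,E} → run C
t=22: ready={C,D,E} → run C
t=23: ready={D,E} → run D
t=24: ready={D,E} → run D
t=25: ready={E} → run E
t=26: ready={E} → run E
t=27: ready={E} → run E
t=28: (idle)
t=29: (idle)
t=30: (idle)
t=31: (idle)
t=32: (idle)
t=33: (idle)
t=34: (idle)

completion order = B, A, G, C, D, E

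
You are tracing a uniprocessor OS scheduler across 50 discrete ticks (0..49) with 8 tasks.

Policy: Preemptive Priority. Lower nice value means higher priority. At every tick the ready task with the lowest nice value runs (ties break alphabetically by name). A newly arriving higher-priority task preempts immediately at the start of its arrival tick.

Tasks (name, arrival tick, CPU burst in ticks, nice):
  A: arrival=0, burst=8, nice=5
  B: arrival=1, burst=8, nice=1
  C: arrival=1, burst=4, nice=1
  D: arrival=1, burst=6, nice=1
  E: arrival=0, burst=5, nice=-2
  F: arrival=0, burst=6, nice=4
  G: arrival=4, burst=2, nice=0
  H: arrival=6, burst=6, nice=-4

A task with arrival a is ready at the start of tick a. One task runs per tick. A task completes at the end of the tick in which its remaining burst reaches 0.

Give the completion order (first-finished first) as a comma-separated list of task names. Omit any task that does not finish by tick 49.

t=0: ready={A,E,F} → run E
t=1: ready={A,B,C,D,E,F} → run E
t=2: ready={A,B,C,D,E,F} → run E
t=3: ready={A,B,C,D,E,F} → run E
t=4: ready={A,B,C,D,E,F,G} → run E
t=5: ready={A,B,C,D,F,G} → run G
t=6: ready={A,B,C,D,F,G,H} → run H
t=7: ready={A,B,C,D,F,G,H} → run H
t=8: ready={A,B,C,D,F,G,H} → run H
t=9: ready={A,B,C,D,F,G,H} → run H
t=10: ready={A,B,C,D,F,G,H} → run H
t=11: ready={A,B,C,D,F,G,H} → run H
t=12: ready={A,B,C,D,F,G} → run G
t=13: ready={A,B,C,D,F} → run B
t=14: ready={A,B,C,D,F} → run B
t=15: ready={A,B,C,D,F} → run B
t=16: ready={A,B,C,D,F} → run B
t=17: ready={A,B,C,D,F} → run B
t=18: ready={A,B,C,D,F} → run B
t=19: ready={A,B,C,D,F} → run B
t=20: ready={A,B,C,D,F} → run B
t=21: ready={A,C,D,F} → run C
t=22: ready={A,C,D,F} → run C
t=23: ready={A,C,D,F} → run C
t=24: ready={A,C,D,F} → run C
t=25: ready={A,D,F} → run D
t=26: ready={A,D,F} → run D
t=27: ready={A,D,F} → run D
t=28: ready={A,D,F} → run D
t=29: ready={A,D,F} → run D
t=30: ready={A,D,F} → run D
t=31: ready={A,F} → run F
t=32: ready={A,F} → run F
t=33: ready={A,F} → run F
t=34: ready={A,F} → run F
t=35: ready={A,F} → run F
t=36: ready={A,F} → run F
t=37: ready={A} → run A
t=38: ready={A} → run A
t=39: ready={A} → run A
t=40: ready={A} → run A
t=41: ready={A} → run A
t=42: ready={A} → run A
t=43: ready={A} → run A
t=44: ready={A} → run A
t=45: (idle)
t=46: (idle)
t=47: (idle)
t=48: (idle)
t=49: (idle)

completion order = E, H, G, B, C, D, F, A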